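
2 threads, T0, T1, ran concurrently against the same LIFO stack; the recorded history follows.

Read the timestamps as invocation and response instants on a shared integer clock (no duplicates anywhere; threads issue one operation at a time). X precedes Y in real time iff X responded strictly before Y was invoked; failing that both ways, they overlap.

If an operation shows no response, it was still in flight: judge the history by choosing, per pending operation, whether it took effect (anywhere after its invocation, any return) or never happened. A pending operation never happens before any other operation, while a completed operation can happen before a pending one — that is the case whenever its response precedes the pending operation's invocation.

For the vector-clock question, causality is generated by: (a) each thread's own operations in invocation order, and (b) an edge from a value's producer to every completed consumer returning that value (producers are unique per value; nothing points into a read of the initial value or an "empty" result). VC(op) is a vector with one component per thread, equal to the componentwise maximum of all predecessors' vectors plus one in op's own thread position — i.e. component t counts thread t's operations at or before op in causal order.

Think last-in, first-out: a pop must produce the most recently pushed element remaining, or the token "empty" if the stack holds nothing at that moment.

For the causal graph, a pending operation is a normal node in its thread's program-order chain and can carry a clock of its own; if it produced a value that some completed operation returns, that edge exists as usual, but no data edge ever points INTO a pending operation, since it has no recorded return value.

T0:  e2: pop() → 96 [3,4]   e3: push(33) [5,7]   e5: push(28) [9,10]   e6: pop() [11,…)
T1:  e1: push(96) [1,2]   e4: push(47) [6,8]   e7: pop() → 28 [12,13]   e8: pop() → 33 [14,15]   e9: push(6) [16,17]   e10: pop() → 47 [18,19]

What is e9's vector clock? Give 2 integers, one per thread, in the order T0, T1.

e1, invoked 1, has no incoming edges; only T1's bump applies → (0, 1)
e4, invoked 6, takes VC(e1)=(0, 1) under max, adds 1 for T1 → (0, 2)
e2, invoked 3, takes VC(e1)=(0, 1) under max, adds 1 for T0 → (1, 1)
e3, invoked 5, takes VC(e2)=(1, 1) under max, adds 1 for T0 → (2, 1)
e5, invoked 9, takes VC(e3)=(2, 1) under max, adds 1 for T0 → (3, 1)
e6, invoked 11, takes VC(e5)=(3, 1) under max, adds 1 for T0 → (4, 1)
e7, invoked 12, takes VC(e4)=(0, 2), VC(e5)=(3, 1) under max, adds 1 for T1 → (3, 3)
e8, invoked 14, takes VC(e3)=(2, 1), VC(e7)=(3, 3) under max, adds 1 for T1 → (3, 4)
e9, invoked 16, takes VC(e8)=(3, 4) under max, adds 1 for T1 → (3, 5)
e10, invoked 18, takes VC(e4)=(0, 2), VC(e9)=(3, 5) under max, adds 1 for T1 → (3, 6)
target: VC(e9) = (3, 5)

(3, 5)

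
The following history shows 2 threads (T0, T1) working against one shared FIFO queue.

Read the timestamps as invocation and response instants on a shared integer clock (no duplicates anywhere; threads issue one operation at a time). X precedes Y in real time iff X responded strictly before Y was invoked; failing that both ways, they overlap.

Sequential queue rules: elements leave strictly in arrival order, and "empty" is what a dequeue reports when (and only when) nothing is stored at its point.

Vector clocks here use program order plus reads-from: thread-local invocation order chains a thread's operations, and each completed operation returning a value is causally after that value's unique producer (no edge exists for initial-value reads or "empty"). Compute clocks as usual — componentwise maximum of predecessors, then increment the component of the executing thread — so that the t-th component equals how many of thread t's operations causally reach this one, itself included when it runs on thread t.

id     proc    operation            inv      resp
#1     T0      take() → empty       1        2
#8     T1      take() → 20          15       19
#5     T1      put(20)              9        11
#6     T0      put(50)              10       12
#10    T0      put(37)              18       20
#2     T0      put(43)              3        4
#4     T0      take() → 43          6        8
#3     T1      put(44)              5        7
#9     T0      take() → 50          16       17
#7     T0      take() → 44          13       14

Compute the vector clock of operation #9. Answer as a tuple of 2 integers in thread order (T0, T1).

(6, 1)

#3, invoked 5, has no incoming edges; only T1's bump applies → (0, 1)
#1, invoked 1, has no incoming edges; only T0's bump applies → (1, 0)
invoked at 9, #5 merges VC(#3)=(0, 1) and bumps T1's slot → (0, 2)
invoked at 3, #2 merges VC(#1)=(1, 0) and bumps T0's slot → (2, 0)
invoked at 15, #8 merges VC(#5)=(0, 2) and bumps T1's slot → (0, 3)
invoked at 6, #4 merges VC(#2)=(2, 0) and bumps T0's slot → (3, 0)
invoked at 10, #6 merges VC(#4)=(3, 0) and bumps T0's slot → (4, 0)
invoked at 13, #7 merges VC(#3)=(0, 1), VC(#6)=(4, 0) and bumps T0's slot → (5, 1)
invoked at 16, #9 merges VC(#6)=(4, 0), VC(#7)=(5, 1) and bumps T0's slot → (6, 1)
invoked at 18, #10 merges VC(#9)=(6, 1) and bumps T0's slot → (7, 1)
target: VC(#9) = (6, 1)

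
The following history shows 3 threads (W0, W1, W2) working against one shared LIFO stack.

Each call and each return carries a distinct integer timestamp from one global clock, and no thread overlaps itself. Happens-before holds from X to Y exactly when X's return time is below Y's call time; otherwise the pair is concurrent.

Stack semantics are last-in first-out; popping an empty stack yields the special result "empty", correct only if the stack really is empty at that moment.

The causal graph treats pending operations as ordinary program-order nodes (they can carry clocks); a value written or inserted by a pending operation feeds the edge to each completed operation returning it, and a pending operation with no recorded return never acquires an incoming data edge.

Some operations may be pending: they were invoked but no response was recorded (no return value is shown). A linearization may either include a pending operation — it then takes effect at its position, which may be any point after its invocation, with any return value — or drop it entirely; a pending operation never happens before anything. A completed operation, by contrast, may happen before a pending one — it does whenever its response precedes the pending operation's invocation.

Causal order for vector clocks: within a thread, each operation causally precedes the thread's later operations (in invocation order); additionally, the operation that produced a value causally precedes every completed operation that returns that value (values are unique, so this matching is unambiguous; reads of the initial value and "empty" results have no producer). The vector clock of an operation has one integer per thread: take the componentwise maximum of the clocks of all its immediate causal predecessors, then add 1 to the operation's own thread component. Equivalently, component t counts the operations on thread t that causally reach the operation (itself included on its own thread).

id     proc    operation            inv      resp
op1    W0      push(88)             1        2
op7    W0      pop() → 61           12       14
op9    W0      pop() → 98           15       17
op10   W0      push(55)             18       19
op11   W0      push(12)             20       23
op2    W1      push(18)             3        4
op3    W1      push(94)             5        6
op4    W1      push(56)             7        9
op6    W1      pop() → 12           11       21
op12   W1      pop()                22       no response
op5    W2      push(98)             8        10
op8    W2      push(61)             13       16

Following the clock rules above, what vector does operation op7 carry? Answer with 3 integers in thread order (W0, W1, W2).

(2, 0, 2)

invoked at 8, op5 has no predecessors; its own W2 bump gives (0, 0, 1)
invoked at 3, op2 has no predecessors; its own W1 bump gives (0, 1, 0)
invoked at 1, op1 has no predecessors; its own W0 bump gives (1, 0, 0)
merge at op8 (invoked 13): VC(op5)=(0, 0, 1), own-thread bump on W2 → (0, 0, 2)
merge at op3 (invoked 5): VC(op2)=(0, 1, 0), own-thread bump on W1 → (0, 2, 0)
merge at op4 (invoked 7): VC(op3)=(0, 2, 0), own-thread bump on W1 → (0, 3, 0)
merge at op7 (invoked 12): VC(op1)=(1, 0, 0), VC(op8)=(0, 0, 2), own-thread bump on W0 → (2, 0, 2)
merge at op9 (invoked 15): VC(op5)=(0, 0, 1), VC(op7)=(2, 0, 2), own-thread bump on W0 → (3, 0, 2)
merge at op10 (invoked 18): VC(op9)=(3, 0, 2), own-thread bump on W0 → (4, 0, 2)
merge at op11 (invoked 20): VC(op10)=(4, 0, 2), own-thread bump on W0 → (5, 0, 2)
merge at op6 (invoked 11): VC(op4)=(0, 3, 0), VC(op11)=(5, 0, 2), own-thread bump on W1 → (5, 4, 2)
merge at op12 (invoked 22): VC(op6)=(5, 4, 2), own-thread bump on W1 → (5, 5, 2)
target: VC(op7) = (2, 0, 2)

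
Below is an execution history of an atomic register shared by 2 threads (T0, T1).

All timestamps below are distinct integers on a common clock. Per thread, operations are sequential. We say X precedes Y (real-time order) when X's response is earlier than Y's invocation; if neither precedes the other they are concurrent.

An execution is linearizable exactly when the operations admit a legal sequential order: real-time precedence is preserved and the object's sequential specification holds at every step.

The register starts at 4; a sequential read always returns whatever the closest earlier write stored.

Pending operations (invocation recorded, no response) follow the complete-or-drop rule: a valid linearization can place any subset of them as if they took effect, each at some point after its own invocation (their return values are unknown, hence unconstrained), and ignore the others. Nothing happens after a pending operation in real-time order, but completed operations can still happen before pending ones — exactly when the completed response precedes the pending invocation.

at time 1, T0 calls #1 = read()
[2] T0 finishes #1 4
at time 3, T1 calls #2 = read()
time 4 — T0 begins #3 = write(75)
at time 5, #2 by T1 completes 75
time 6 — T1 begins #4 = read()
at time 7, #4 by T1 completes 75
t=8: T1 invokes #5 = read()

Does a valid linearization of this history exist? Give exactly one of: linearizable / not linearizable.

witness order: #1, #3, #2, #4
1. #1 read() → 4, leaving value 4
2. #3 write(75) (pending, included), leaving value 75
3. #2 read() → 75, leaving value 75
4. #4 read() → 75, leaving value 75

linearizable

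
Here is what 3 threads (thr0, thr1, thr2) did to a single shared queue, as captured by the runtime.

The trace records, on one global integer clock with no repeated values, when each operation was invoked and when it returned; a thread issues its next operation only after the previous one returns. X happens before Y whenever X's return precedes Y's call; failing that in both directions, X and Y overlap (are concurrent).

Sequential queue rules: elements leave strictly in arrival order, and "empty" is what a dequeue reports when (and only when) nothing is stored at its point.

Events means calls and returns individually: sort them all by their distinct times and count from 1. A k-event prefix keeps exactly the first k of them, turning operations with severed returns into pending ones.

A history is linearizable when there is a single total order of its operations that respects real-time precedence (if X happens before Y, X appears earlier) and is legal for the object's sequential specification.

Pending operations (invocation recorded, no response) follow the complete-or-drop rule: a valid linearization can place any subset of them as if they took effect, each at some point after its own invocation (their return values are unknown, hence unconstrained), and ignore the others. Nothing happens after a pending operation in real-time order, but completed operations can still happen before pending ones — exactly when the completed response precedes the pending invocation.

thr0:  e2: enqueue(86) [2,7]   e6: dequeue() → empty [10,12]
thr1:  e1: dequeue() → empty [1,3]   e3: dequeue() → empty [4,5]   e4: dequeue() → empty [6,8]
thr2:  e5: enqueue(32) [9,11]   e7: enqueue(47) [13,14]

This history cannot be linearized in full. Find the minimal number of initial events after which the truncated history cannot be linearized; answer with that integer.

12

one valid order for events 1..11 is e1, e3, e4, e2, e5:
after step 1 (e1 dequeue() → empty): queue <>
after step 2 (e3 dequeue() → empty): queue <>
after step 3 (e4 dequeue() → empty): queue <>
after step 4 (e2 enqueue(86)): queue <86>
after step 5 (e5 enqueue(32)): queue <86,32>
at event 12 (e6's time-12 response) nothing linearizes any more
e.g. e1, e2, e3, e4, e5, e6: illegal at step 3, since e3 dequeue() → empty cannot apply there
e.g. e1, e2, e3, e4, e6, e5: illegal at step 3, since e3 dequeue() → empty cannot apply there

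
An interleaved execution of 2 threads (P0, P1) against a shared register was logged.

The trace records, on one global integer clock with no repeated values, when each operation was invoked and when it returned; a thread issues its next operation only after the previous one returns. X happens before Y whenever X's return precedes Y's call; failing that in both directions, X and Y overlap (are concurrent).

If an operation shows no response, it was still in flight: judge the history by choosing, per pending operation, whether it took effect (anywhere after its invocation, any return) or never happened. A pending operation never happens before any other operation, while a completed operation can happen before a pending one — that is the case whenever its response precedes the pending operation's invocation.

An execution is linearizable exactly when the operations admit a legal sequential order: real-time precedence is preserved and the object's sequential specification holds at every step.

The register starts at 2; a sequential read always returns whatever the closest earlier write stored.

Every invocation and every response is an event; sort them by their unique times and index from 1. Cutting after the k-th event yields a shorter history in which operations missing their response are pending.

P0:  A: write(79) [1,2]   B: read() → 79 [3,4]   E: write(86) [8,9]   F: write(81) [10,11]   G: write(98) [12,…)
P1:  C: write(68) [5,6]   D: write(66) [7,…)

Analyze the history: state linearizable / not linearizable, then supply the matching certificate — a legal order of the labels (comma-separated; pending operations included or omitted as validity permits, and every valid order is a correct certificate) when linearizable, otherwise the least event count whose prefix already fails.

linearizable — witness: A, B, C, D, E, F

1. A write(79), leaving value 79
2. B read() → 79, leaving value 79
3. C write(68), leaving value 68
4. D write(66) (pending, included), leaving value 66
5. E write(86), leaving value 86
6. F write(81), leaving value 81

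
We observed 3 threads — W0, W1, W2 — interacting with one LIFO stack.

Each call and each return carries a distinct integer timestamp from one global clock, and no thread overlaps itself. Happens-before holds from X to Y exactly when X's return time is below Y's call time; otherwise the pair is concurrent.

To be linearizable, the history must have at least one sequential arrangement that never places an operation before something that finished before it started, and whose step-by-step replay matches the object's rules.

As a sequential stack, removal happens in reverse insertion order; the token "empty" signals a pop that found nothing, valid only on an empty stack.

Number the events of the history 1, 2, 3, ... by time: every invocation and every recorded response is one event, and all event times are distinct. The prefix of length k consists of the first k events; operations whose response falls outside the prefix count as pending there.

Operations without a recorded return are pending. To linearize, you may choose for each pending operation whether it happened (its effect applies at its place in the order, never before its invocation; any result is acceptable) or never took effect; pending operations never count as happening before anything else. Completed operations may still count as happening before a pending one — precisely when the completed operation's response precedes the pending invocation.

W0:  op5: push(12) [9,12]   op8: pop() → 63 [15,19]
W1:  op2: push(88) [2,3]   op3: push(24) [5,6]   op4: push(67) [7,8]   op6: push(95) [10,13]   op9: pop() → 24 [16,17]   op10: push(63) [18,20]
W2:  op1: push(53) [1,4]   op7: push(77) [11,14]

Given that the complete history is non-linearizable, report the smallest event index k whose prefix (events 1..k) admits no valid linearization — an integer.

a valid linearization of events 1..16 exists, for instance op1, op2, op3, op4, op5, op6, op7:
after step 1 (op1 push(53)): stack <53>
after step 2 (op2 push(88)): stack <53,88>
after step 3 (op3 push(24)): stack <53,88,24>
after step 4 (op4 push(67)): stack <53,88,24,67>
after step 5 (op5 push(12)): stack <53,88,24,67,12>
after step 6 (op6 push(95)): stack <53,88,24,67,12,95>
after step 7 (op7 push(77)): stack <53,88,24,67,12,95,77>
with event 17 included (op9 responding at time 17), all real-time-consistent orders fail
including or dropping the 1 pending operation (op8) in any combination fails
one such order, op1, op2, op3, op4, op5, op6, op7, op9 (pending dropped), breaks at step 8 where op9 pop() → 24 is illegal
one such order, op1, op2, op3, op4, op5, op7, op6, op9 (pending dropped), breaks at step 8 where op9 pop() → 24 is illegal

17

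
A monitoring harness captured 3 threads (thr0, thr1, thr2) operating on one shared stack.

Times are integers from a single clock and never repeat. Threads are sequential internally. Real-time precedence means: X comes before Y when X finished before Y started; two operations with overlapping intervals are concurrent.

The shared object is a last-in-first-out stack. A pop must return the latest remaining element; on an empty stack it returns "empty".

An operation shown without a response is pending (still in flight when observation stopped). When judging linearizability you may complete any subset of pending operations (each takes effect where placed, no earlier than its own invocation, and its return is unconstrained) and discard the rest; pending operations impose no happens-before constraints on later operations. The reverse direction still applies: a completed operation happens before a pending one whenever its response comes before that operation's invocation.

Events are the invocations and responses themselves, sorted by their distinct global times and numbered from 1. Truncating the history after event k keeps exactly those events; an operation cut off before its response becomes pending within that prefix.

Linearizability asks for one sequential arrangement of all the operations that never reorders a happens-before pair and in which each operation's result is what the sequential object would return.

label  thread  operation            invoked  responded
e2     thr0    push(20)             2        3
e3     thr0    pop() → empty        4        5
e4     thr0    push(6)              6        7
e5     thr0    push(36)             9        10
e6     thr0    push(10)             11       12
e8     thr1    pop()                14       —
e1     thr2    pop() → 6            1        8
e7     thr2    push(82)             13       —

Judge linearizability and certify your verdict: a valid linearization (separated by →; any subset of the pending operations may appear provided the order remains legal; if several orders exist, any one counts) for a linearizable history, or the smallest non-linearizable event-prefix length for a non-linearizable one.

not linearizable — minimal violating prefix: 8 events

already the first 8 events (up to e1's response at time 8) admit no linearization; the first 7 still do
4 completed operations, 4 real-time-consistent orders — every stack replay fails
e.g. e1, e2, e3, e4: illegal at step 1, since e1 pop() → 6 cannot apply there
e.g. e2, e1, e3, e4: illegal at step 2, since e1 pop() → 6 cannot apply there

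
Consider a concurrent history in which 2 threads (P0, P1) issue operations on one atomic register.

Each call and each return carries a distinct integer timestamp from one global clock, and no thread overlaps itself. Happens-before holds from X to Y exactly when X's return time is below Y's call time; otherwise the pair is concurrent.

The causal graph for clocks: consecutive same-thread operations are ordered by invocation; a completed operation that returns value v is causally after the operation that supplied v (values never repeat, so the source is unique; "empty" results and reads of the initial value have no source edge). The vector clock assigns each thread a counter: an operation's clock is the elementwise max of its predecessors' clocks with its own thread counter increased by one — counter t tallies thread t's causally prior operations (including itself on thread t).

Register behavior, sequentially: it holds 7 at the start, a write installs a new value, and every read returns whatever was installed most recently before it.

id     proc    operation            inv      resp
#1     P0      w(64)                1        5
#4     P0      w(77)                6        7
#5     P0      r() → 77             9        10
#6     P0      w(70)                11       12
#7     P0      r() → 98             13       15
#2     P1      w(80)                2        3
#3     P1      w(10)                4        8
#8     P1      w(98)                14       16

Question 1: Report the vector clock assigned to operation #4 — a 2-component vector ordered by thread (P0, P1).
(2, 0)

#2 (invocation 2): nothing precedes it; P1's component alone gives (0, 1)
#1 (invocation 1): nothing precedes it; P0's component alone gives (1, 0)
from VC(#2)=(0, 1), #3 (invoked 4) maxes components and bumps P1 → (0, 2)
from VC(#1)=(1, 0), #4 (invoked 6) maxes components and bumps P0 → (2, 0)
from VC(#3)=(0, 2), #8 (invoked 14) maxes components and bumps P1 → (0, 3)
from VC(#4)=(2, 0), #5 (invoked 9) maxes components and bumps P0 → (3, 0)
from VC(#5)=(3, 0), #6 (invoked 11) maxes components and bumps P0 → (4, 0)
from VC(#6)=(4, 0), VC(#8)=(0, 3), #7 (invoked 13) maxes components and bumps P0 → (5, 3)
target: VC(#4) = (2, 0)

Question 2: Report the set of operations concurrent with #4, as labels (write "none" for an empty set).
#3

overlap test against #4 [6,7]: concurrent iff the interval meets 6..7
#1 [1,5]: before
#2 [2,3]: before
#3 [4,8]: concurrent
#5 [9,10]: after
#6 [11,12]: after
#7 [13,15]: after
#8 [14,16]: after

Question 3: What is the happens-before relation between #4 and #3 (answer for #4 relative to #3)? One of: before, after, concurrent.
concurrent

#4 spans [6,7], #3 spans [4,8]
the intervals overlap in both directions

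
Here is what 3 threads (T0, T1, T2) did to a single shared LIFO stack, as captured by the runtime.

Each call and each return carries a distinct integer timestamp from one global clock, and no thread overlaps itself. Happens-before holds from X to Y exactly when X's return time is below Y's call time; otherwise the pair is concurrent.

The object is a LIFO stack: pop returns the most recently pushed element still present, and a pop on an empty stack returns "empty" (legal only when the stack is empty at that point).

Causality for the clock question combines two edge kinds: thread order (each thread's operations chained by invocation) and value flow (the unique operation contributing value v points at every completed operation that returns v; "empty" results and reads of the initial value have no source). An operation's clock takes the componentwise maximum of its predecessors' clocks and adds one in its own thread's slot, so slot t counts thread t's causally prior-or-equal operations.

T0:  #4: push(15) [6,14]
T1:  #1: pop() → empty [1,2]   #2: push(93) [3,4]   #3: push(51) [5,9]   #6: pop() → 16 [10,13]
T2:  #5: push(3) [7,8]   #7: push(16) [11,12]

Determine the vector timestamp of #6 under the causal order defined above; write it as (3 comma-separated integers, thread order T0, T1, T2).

invoked at 7, #5 has no predecessors; its own T2 bump gives (0, 0, 1)
invoked at 1, #1 has no predecessors; its own T1 bump gives (0, 1, 0)
invoked at 6, #4 has no predecessors; its own T0 bump gives (1, 0, 0)
#7, invoked 11, takes VC(#5)=(0, 0, 1) under max, adds 1 for T2 → (0, 0, 2)
#2, invoked 3, takes VC(#1)=(0, 1, 0) under max, adds 1 for T1 → (0, 2, 0)
#3, invoked 5, takes VC(#2)=(0, 2, 0) under max, adds 1 for T1 → (0, 3, 0)
#6, invoked 10, takes VC(#3)=(0, 3, 0), VC(#7)=(0, 0, 2) under max, adds 1 for T1 → (0, 4, 2)
target: VC(#6) = (0, 4, 2)

(0, 4, 2)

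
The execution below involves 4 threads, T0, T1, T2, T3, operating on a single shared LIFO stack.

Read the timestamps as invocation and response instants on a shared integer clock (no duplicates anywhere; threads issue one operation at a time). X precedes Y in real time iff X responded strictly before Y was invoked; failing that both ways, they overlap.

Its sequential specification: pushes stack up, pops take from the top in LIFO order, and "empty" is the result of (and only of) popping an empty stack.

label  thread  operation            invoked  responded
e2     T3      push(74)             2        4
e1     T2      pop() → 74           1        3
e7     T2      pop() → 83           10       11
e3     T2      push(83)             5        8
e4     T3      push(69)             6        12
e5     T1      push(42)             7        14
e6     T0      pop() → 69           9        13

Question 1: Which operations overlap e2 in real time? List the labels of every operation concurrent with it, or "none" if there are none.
e1

e2 runs from 2 to 4; window-overlapping ops are concurrent
e1 [1,3]: concurrent
e3 [5,8]: after
e4 [6,12]: after
e5 [7,14]: after
e6 [9,13]: after
e7 [10,11]: after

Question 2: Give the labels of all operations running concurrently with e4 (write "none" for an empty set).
e3, e5, e6, e7

e4 spans [6,12]; an op avoiding the whole window 6..12 is ordered, any other is concurrent
e1 [1,3]: before
e2 [2,4]: before
e3 [5,8]: concurrent
e5 [7,14]: concurrent
e6 [9,13]: concurrent
e7 [10,11]: concurrent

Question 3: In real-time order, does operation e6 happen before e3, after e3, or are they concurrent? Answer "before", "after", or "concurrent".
after

e6 spans [9,13], e3 spans [5,8]
resp(e3)=8 < inv(e6)=9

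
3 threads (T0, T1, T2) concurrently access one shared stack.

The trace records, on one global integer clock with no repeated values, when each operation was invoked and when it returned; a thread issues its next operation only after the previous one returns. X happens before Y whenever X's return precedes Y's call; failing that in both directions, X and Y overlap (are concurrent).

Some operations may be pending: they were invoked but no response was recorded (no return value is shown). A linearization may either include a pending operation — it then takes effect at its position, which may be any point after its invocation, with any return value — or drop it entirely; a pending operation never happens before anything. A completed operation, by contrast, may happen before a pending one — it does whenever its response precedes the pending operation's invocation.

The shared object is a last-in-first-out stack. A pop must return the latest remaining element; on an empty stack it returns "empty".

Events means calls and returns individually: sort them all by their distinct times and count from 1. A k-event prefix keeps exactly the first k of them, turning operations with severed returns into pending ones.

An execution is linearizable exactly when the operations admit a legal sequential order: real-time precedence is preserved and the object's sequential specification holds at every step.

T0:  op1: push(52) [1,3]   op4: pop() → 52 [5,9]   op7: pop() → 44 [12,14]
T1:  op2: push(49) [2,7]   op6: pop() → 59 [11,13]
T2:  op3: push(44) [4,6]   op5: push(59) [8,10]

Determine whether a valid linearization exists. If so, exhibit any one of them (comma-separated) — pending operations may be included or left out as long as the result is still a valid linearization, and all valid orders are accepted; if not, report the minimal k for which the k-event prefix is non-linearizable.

linearizable — witness: op1, op4, op2, op3, op5, op6, op7

after step 1 (op1 push(52)): stack <52>
after step 2 (op4 pop() → 52): stack <>
after step 3 (op2 push(49)): stack <49>
after step 4 (op3 push(44)): stack <49,44>
after step 5 (op5 push(59)): stack <49,44,59>
after step 6 (op6 pop() → 59): stack <49,44>
after step 7 (op7 pop() → 44): stack <49>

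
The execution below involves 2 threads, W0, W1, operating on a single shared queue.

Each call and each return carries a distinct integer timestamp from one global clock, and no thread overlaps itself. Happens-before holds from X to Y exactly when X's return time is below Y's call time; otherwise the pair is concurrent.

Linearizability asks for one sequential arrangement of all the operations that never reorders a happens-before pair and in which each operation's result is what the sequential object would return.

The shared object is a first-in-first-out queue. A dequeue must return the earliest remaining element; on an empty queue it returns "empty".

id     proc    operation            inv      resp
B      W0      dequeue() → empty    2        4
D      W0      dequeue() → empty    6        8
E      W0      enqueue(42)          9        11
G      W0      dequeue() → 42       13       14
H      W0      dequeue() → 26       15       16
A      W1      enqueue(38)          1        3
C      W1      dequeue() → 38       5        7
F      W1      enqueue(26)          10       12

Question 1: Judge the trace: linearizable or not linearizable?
linearizable

witness order: B, A, C, D, E, F, G, H
after step 1 (B dequeue() → empty): queue <>
after step 2 (A enqueue(38)): queue <38>
after step 3 (C dequeue() → 38): queue <>
after step 4 (D dequeue() → empty): queue <>
after step 5 (E enqueue(42)): queue <42>
after step 6 (F enqueue(26)): queue <42,26>
after step 7 (G dequeue() → 42): queue <26>
after step 8 (H dequeue() → 26): queue <>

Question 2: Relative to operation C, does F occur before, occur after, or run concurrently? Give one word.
after

F spans [10,12], C spans [5,7]
resp(C)=7 < inv(F)=10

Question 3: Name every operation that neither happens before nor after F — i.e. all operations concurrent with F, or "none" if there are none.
E

F spans [10,12]: anything still running between times 10 and 12 counts as concurrent
A [1,3]: before
B [2,4]: before
C [5,7]: before
D [6,8]: before
E [9,11]: concurrent
G [13,14]: after
H [15,16]: after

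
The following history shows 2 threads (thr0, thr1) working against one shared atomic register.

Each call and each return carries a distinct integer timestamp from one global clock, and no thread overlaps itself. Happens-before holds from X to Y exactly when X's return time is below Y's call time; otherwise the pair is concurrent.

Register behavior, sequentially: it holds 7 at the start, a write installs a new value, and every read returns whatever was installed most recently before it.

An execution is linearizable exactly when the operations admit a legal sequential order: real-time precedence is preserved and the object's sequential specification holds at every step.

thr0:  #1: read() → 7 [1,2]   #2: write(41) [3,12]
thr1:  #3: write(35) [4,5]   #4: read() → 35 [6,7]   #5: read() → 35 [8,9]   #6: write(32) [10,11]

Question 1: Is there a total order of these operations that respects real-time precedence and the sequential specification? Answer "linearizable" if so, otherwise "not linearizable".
linearizable

a witness: #1, #2, #3, #4, #5, #6
1. #1 read() → 7, leaving value 7
2. #2 write(41), leaving value 41
3. #3 write(35), leaving value 35
4. #4 read() → 35, leaving value 35
5. #5 read() → 35, leaving value 35
6. #6 write(32), leaving value 32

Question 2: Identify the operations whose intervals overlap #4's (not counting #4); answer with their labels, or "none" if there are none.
#2

overlap test against #4 [6,7]: concurrent iff the interval meets 6..7
#1 [1,2]: before
#2 [3,12]: concurrent
#3 [4,5]: before
#5 [8,9]: after
#6 [10,11]: after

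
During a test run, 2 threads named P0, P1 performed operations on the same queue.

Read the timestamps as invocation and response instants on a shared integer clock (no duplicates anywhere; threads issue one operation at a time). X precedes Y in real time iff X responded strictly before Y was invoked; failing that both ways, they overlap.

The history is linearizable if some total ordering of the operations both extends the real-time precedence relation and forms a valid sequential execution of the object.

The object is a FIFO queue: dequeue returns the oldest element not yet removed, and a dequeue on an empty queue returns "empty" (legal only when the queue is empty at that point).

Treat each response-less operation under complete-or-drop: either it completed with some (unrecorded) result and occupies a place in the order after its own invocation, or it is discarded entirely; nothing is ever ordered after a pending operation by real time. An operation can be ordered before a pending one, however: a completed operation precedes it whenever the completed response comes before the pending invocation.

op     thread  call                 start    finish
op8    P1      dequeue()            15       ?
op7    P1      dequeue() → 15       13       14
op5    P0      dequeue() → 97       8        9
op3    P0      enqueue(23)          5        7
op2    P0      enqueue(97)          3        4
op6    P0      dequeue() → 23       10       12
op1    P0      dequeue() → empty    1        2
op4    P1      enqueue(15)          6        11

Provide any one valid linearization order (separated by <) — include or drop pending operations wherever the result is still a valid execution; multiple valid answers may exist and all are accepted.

after step 1 (op1 dequeue() → empty): queue <>
after step 2 (op2 enqueue(97)): queue <97>
after step 3 (op3 enqueue(23)): queue <97,23>
after step 4 (op4 enqueue(15)): queue <97,23,15>
after step 5 (op5 dequeue() → 97): queue <23,15>
after step 6 (op6 dequeue() → 23): queue <15>
after step 7 (op7 dequeue() → 15): queue <>

op1 < op2 < op3 < op4 < op5 < op6 < op7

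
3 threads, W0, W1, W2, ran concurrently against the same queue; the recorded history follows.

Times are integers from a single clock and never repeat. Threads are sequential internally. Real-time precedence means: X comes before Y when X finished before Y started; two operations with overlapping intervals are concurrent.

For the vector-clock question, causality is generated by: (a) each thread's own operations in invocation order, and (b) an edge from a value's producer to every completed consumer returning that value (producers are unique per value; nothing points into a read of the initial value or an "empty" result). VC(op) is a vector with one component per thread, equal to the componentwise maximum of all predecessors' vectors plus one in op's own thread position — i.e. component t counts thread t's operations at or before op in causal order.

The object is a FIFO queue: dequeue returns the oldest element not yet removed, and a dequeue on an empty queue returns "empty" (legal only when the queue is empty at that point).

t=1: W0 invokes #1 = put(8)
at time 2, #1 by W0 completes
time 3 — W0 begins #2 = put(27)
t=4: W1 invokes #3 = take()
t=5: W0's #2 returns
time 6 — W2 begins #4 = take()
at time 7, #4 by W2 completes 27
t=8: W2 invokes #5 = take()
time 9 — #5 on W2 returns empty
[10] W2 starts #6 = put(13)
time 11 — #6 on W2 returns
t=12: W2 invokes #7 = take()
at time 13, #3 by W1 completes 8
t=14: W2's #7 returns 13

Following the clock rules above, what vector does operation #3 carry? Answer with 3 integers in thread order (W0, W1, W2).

invoked at 1, #1 has no predecessors; its own W0 bump gives (1, 0, 0)
#3 (invocation 4): componentwise max over VC(#1)=(1, 0, 0), +1 at W1, giving (1, 1, 0)
#2 (invocation 3): componentwise max over VC(#1)=(1, 0, 0), +1 at W0, giving (2, 0, 0)
#4 (invocation 6): componentwise max over VC(#2)=(2, 0, 0), +1 at W2, giving (2, 0, 1)
#5 (invocation 8): componentwise max over VC(#4)=(2, 0, 1), +1 at W2, giving (2, 0, 2)
#6 (invocation 10): componentwise max over VC(#5)=(2, 0, 2), +1 at W2, giving (2, 0, 3)
#7 (invocation 12): componentwise max over VC(#6)=(2, 0, 3), +1 at W2, giving (2, 0, 4)
target: VC(#3) = (1, 1, 0)

(1, 1, 0)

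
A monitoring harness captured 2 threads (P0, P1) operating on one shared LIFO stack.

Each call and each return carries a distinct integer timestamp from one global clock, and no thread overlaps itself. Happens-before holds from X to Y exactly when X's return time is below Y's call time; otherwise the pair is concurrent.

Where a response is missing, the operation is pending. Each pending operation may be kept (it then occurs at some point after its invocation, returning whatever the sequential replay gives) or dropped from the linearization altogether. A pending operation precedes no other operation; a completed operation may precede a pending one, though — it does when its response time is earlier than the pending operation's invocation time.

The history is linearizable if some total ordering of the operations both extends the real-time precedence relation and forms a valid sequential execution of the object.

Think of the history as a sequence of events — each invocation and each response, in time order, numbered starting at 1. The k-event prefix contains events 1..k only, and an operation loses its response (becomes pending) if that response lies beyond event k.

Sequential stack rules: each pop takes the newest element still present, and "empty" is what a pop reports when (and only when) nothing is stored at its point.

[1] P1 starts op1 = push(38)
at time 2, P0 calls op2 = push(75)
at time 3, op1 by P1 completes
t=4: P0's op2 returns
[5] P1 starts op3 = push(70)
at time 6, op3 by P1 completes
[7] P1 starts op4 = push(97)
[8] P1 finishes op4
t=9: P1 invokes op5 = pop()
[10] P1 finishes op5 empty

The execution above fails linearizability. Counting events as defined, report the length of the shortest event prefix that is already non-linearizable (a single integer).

10

events 1..9 are still linearizable — one witness is op1, op2, op3, op4:
step 1: op1 push(38) — stack <38>
step 2: op2 push(75) — stack <38,75>
step 3: op3 push(70) — stack <38,75,70>
step 4: op4 push(97) — stack <38,75,70,97>
adding event 10 (op5 responds at 10) leaves no legal real-time order
one such order, op1, op2, op3, op4, op5, breaks at step 5 where op5 pop() → empty is illegal
one such order, op2, op1, op3, op4, op5, breaks at step 5 where op5 pop() → empty is illegal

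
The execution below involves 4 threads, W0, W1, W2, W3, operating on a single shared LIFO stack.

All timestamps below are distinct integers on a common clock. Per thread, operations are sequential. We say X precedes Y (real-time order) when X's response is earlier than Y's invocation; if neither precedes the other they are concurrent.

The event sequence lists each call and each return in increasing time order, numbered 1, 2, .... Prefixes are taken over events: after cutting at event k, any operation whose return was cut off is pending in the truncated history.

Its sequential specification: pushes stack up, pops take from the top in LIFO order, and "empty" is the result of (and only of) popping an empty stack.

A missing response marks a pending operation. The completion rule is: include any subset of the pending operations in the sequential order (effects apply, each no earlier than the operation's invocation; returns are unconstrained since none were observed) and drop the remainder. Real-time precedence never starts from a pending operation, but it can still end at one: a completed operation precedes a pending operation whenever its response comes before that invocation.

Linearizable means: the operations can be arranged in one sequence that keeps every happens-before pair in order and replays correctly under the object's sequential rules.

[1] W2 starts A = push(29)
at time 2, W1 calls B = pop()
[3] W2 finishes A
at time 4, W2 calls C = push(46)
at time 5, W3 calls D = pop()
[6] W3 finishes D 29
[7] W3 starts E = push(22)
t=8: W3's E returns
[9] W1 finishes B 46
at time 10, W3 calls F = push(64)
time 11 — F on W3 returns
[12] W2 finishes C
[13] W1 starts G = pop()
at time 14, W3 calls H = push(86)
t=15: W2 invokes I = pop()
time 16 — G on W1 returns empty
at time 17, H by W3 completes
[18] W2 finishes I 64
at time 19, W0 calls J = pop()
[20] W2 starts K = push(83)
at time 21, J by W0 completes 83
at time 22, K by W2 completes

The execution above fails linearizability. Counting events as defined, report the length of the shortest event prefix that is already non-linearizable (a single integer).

events 1..15 are linearizable, e.g. via A, C, B, D, E, F:
1. A push(29), leaving stack <29>
2. C push(46), leaving stack <29,46>
3. B pop() → 46, leaving stack <29>
4. D pop() → 29, leaving stack <>
5. E push(22), leaving stack <22>
6. F push(64), leaving stack <22,64>
with event 16 included (G responding at time 16), all real-time-consistent orders fail
including or dropping the 2 pending operations (H, I) in any combination fails
sample order A, B, C, D, E, F, G (pending dropped) stalls at step 2 — B pop() → 46 has no legal effect
sample order A, B, D, C, E, F, G (pending dropped) stalls at step 2 — B pop() → 46 has no legal effect

16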